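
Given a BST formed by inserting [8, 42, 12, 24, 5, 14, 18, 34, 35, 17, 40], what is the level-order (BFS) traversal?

Tree insertion order: [8, 42, 12, 24, 5, 14, 18, 34, 35, 17, 40]
Tree (level-order array): [8, 5, 42, None, None, 12, None, None, 24, 14, 34, None, 18, None, 35, 17, None, None, 40]
BFS from the root, enqueuing left then right child of each popped node:
  queue [8] -> pop 8, enqueue [5, 42], visited so far: [8]
  queue [5, 42] -> pop 5, enqueue [none], visited so far: [8, 5]
  queue [42] -> pop 42, enqueue [12], visited so far: [8, 5, 42]
  queue [12] -> pop 12, enqueue [24], visited so far: [8, 5, 42, 12]
  queue [24] -> pop 24, enqueue [14, 34], visited so far: [8, 5, 42, 12, 24]
  queue [14, 34] -> pop 14, enqueue [18], visited so far: [8, 5, 42, 12, 24, 14]
  queue [34, 18] -> pop 34, enqueue [35], visited so far: [8, 5, 42, 12, 24, 14, 34]
  queue [18, 35] -> pop 18, enqueue [17], visited so far: [8, 5, 42, 12, 24, 14, 34, 18]
  queue [35, 17] -> pop 35, enqueue [40], visited so far: [8, 5, 42, 12, 24, 14, 34, 18, 35]
  queue [17, 40] -> pop 17, enqueue [none], visited so far: [8, 5, 42, 12, 24, 14, 34, 18, 35, 17]
  queue [40] -> pop 40, enqueue [none], visited so far: [8, 5, 42, 12, 24, 14, 34, 18, 35, 17, 40]
Result: [8, 5, 42, 12, 24, 14, 34, 18, 35, 17, 40]


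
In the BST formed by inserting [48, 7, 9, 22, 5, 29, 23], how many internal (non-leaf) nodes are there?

Tree built from: [48, 7, 9, 22, 5, 29, 23]
Tree (level-order array): [48, 7, None, 5, 9, None, None, None, 22, None, 29, 23]
Rule: An internal node has at least one child.
Per-node child counts:
  node 48: 1 child(ren)
  node 7: 2 child(ren)
  node 5: 0 child(ren)
  node 9: 1 child(ren)
  node 22: 1 child(ren)
  node 29: 1 child(ren)
  node 23: 0 child(ren)
Matching nodes: [48, 7, 9, 22, 29]
Count of internal (non-leaf) nodes: 5


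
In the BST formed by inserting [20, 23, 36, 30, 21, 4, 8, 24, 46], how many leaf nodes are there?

Tree built from: [20, 23, 36, 30, 21, 4, 8, 24, 46]
Tree (level-order array): [20, 4, 23, None, 8, 21, 36, None, None, None, None, 30, 46, 24]
Rule: A leaf has 0 children.
Per-node child counts:
  node 20: 2 child(ren)
  node 4: 1 child(ren)
  node 8: 0 child(ren)
  node 23: 2 child(ren)
  node 21: 0 child(ren)
  node 36: 2 child(ren)
  node 30: 1 child(ren)
  node 24: 0 child(ren)
  node 46: 0 child(ren)
Matching nodes: [8, 21, 24, 46]
Count of leaf nodes: 4


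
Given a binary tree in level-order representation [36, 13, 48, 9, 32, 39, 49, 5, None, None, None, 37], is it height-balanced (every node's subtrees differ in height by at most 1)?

Tree (level-order array): [36, 13, 48, 9, 32, 39, 49, 5, None, None, None, 37]
Definition: a tree is height-balanced if, at every node, |h(left) - h(right)| <= 1 (empty subtree has height -1).
Bottom-up per-node check:
  node 5: h_left=-1, h_right=-1, diff=0 [OK], height=0
  node 9: h_left=0, h_right=-1, diff=1 [OK], height=1
  node 32: h_left=-1, h_right=-1, diff=0 [OK], height=0
  node 13: h_left=1, h_right=0, diff=1 [OK], height=2
  node 37: h_left=-1, h_right=-1, diff=0 [OK], height=0
  node 39: h_left=0, h_right=-1, diff=1 [OK], height=1
  node 49: h_left=-1, h_right=-1, diff=0 [OK], height=0
  node 48: h_left=1, h_right=0, diff=1 [OK], height=2
  node 36: h_left=2, h_right=2, diff=0 [OK], height=3
All nodes satisfy the balance condition.
Result: Balanced


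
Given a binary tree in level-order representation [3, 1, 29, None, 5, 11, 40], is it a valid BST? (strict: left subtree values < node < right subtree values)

Level-order array: [3, 1, 29, None, 5, 11, 40]
Validate using subtree bounds (lo, hi): at each node, require lo < value < hi,
then recurse left with hi=value and right with lo=value.
Preorder trace (stopping at first violation):
  at node 3 with bounds (-inf, +inf): OK
  at node 1 with bounds (-inf, 3): OK
  at node 5 with bounds (1, 3): VIOLATION
Node 5 violates its bound: not (1 < 5 < 3).
Result: Not a valid BST


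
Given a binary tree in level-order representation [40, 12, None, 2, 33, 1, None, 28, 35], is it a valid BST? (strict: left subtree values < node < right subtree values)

Level-order array: [40, 12, None, 2, 33, 1, None, 28, 35]
Validate using subtree bounds (lo, hi): at each node, require lo < value < hi,
then recurse left with hi=value and right with lo=value.
Preorder trace (stopping at first violation):
  at node 40 with bounds (-inf, +inf): OK
  at node 12 with bounds (-inf, 40): OK
  at node 2 with bounds (-inf, 12): OK
  at node 1 with bounds (-inf, 2): OK
  at node 33 with bounds (12, 40): OK
  at node 28 with bounds (12, 33): OK
  at node 35 with bounds (33, 40): OK
No violation found at any node.
Result: Valid BST


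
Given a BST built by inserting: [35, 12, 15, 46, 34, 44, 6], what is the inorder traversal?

Tree insertion order: [35, 12, 15, 46, 34, 44, 6]
Tree (level-order array): [35, 12, 46, 6, 15, 44, None, None, None, None, 34]
Inorder traversal: [6, 12, 15, 34, 35, 44, 46]


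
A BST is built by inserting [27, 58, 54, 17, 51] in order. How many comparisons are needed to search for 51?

Search path for 51: 27 -> 58 -> 54 -> 51
Found: True
Comparisons: 4


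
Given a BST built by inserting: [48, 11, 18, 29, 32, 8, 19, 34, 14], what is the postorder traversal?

Tree insertion order: [48, 11, 18, 29, 32, 8, 19, 34, 14]
Tree (level-order array): [48, 11, None, 8, 18, None, None, 14, 29, None, None, 19, 32, None, None, None, 34]
Postorder traversal: [8, 14, 19, 34, 32, 29, 18, 11, 48]


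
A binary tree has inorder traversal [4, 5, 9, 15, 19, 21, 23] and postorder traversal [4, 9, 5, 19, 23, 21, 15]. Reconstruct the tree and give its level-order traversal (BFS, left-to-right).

Inorder:   [4, 5, 9, 15, 19, 21, 23]
Postorder: [4, 9, 5, 19, 23, 21, 15]
Algorithm: postorder visits root last, so walk postorder right-to-left;
each value is the root of the current inorder slice — split it at that
value, recurse on the right subtree first, then the left.
Recursive splits:
  root=15; inorder splits into left=[4, 5, 9], right=[19, 21, 23]
  root=21; inorder splits into left=[19], right=[23]
  root=23; inorder splits into left=[], right=[]
  root=19; inorder splits into left=[], right=[]
  root=5; inorder splits into left=[4], right=[9]
  root=9; inorder splits into left=[], right=[]
  root=4; inorder splits into left=[], right=[]
Reconstructed level-order: [15, 5, 21, 4, 9, 19, 23]


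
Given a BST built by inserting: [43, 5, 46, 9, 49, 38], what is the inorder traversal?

Tree insertion order: [43, 5, 46, 9, 49, 38]
Tree (level-order array): [43, 5, 46, None, 9, None, 49, None, 38]
Inorder traversal: [5, 9, 38, 43, 46, 49]


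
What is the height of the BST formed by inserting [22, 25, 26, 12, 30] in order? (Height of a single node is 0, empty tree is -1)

Insertion order: [22, 25, 26, 12, 30]
Tree (level-order array): [22, 12, 25, None, None, None, 26, None, 30]
Compute height bottom-up (empty subtree = -1):
  height(12) = 1 + max(-1, -1) = 0
  height(30) = 1 + max(-1, -1) = 0
  height(26) = 1 + max(-1, 0) = 1
  height(25) = 1 + max(-1, 1) = 2
  height(22) = 1 + max(0, 2) = 3
Height = 3


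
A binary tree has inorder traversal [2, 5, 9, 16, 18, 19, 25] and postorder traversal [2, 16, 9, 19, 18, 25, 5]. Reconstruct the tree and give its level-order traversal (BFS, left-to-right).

Inorder:   [2, 5, 9, 16, 18, 19, 25]
Postorder: [2, 16, 9, 19, 18, 25, 5]
Algorithm: postorder visits root last, so walk postorder right-to-left;
each value is the root of the current inorder slice — split it at that
value, recurse on the right subtree first, then the left.
Recursive splits:
  root=5; inorder splits into left=[2], right=[9, 16, 18, 19, 25]
  root=25; inorder splits into left=[9, 16, 18, 19], right=[]
  root=18; inorder splits into left=[9, 16], right=[19]
  root=19; inorder splits into left=[], right=[]
  root=9; inorder splits into left=[], right=[16]
  root=16; inorder splits into left=[], right=[]
  root=2; inorder splits into left=[], right=[]
Reconstructed level-order: [5, 2, 25, 18, 9, 19, 16]


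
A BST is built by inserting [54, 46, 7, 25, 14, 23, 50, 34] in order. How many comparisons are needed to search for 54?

Search path for 54: 54
Found: True
Comparisons: 1


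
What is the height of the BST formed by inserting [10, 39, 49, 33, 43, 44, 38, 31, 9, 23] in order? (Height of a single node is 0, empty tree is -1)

Insertion order: [10, 39, 49, 33, 43, 44, 38, 31, 9, 23]
Tree (level-order array): [10, 9, 39, None, None, 33, 49, 31, 38, 43, None, 23, None, None, None, None, 44]
Compute height bottom-up (empty subtree = -1):
  height(9) = 1 + max(-1, -1) = 0
  height(23) = 1 + max(-1, -1) = 0
  height(31) = 1 + max(0, -1) = 1
  height(38) = 1 + max(-1, -1) = 0
  height(33) = 1 + max(1, 0) = 2
  height(44) = 1 + max(-1, -1) = 0
  height(43) = 1 + max(-1, 0) = 1
  height(49) = 1 + max(1, -1) = 2
  height(39) = 1 + max(2, 2) = 3
  height(10) = 1 + max(0, 3) = 4
Height = 4


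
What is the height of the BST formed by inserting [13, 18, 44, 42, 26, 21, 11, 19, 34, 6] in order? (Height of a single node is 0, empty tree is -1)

Insertion order: [13, 18, 44, 42, 26, 21, 11, 19, 34, 6]
Tree (level-order array): [13, 11, 18, 6, None, None, 44, None, None, 42, None, 26, None, 21, 34, 19]
Compute height bottom-up (empty subtree = -1):
  height(6) = 1 + max(-1, -1) = 0
  height(11) = 1 + max(0, -1) = 1
  height(19) = 1 + max(-1, -1) = 0
  height(21) = 1 + max(0, -1) = 1
  height(34) = 1 + max(-1, -1) = 0
  height(26) = 1 + max(1, 0) = 2
  height(42) = 1 + max(2, -1) = 3
  height(44) = 1 + max(3, -1) = 4
  height(18) = 1 + max(-1, 4) = 5
  height(13) = 1 + max(1, 5) = 6
Height = 6


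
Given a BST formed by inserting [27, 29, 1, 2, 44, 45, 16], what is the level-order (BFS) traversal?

Tree insertion order: [27, 29, 1, 2, 44, 45, 16]
Tree (level-order array): [27, 1, 29, None, 2, None, 44, None, 16, None, 45]
BFS from the root, enqueuing left then right child of each popped node:
  queue [27] -> pop 27, enqueue [1, 29], visited so far: [27]
  queue [1, 29] -> pop 1, enqueue [2], visited so far: [27, 1]
  queue [29, 2] -> pop 29, enqueue [44], visited so far: [27, 1, 29]
  queue [2, 44] -> pop 2, enqueue [16], visited so far: [27, 1, 29, 2]
  queue [44, 16] -> pop 44, enqueue [45], visited so far: [27, 1, 29, 2, 44]
  queue [16, 45] -> pop 16, enqueue [none], visited so far: [27, 1, 29, 2, 44, 16]
  queue [45] -> pop 45, enqueue [none], visited so far: [27, 1, 29, 2, 44, 16, 45]
Result: [27, 1, 29, 2, 44, 16, 45]


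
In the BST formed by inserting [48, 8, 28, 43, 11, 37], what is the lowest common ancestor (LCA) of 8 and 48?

Tree insertion order: [48, 8, 28, 43, 11, 37]
Tree (level-order array): [48, 8, None, None, 28, 11, 43, None, None, 37]
In a BST, the LCA of p=8, q=48 is the first node v on the
root-to-leaf path with p <= v <= q (go left if both < v, right if both > v).
Walk from root:
  at 48: 8 <= 48 <= 48, this is the LCA
LCA = 48


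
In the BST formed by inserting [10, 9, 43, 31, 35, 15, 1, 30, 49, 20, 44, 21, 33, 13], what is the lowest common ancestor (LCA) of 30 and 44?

Tree insertion order: [10, 9, 43, 31, 35, 15, 1, 30, 49, 20, 44, 21, 33, 13]
Tree (level-order array): [10, 9, 43, 1, None, 31, 49, None, None, 15, 35, 44, None, 13, 30, 33, None, None, None, None, None, 20, None, None, None, None, 21]
In a BST, the LCA of p=30, q=44 is the first node v on the
root-to-leaf path with p <= v <= q (go left if both < v, right if both > v).
Walk from root:
  at 10: both 30 and 44 > 10, go right
  at 43: 30 <= 43 <= 44, this is the LCA
LCA = 43


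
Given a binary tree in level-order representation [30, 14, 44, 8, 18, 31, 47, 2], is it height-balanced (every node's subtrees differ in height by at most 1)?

Tree (level-order array): [30, 14, 44, 8, 18, 31, 47, 2]
Definition: a tree is height-balanced if, at every node, |h(left) - h(right)| <= 1 (empty subtree has height -1).
Bottom-up per-node check:
  node 2: h_left=-1, h_right=-1, diff=0 [OK], height=0
  node 8: h_left=0, h_right=-1, diff=1 [OK], height=1
  node 18: h_left=-1, h_right=-1, diff=0 [OK], height=0
  node 14: h_left=1, h_right=0, diff=1 [OK], height=2
  node 31: h_left=-1, h_right=-1, diff=0 [OK], height=0
  node 47: h_left=-1, h_right=-1, diff=0 [OK], height=0
  node 44: h_left=0, h_right=0, diff=0 [OK], height=1
  node 30: h_left=2, h_right=1, diff=1 [OK], height=3
All nodes satisfy the balance condition.
Result: Balanced


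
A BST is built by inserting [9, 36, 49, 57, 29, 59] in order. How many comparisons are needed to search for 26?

Search path for 26: 9 -> 36 -> 29
Found: False
Comparisons: 3


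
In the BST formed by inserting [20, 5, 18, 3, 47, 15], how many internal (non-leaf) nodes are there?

Tree built from: [20, 5, 18, 3, 47, 15]
Tree (level-order array): [20, 5, 47, 3, 18, None, None, None, None, 15]
Rule: An internal node has at least one child.
Per-node child counts:
  node 20: 2 child(ren)
  node 5: 2 child(ren)
  node 3: 0 child(ren)
  node 18: 1 child(ren)
  node 15: 0 child(ren)
  node 47: 0 child(ren)
Matching nodes: [20, 5, 18]
Count of internal (non-leaf) nodes: 3


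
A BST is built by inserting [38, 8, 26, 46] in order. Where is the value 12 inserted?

Starting tree (level order): [38, 8, 46, None, 26]
Insertion path: 38 -> 8 -> 26
Result: insert 12 as left child of 26
Final tree (level order): [38, 8, 46, None, 26, None, None, 12]


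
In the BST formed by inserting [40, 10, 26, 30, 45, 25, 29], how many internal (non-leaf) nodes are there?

Tree built from: [40, 10, 26, 30, 45, 25, 29]
Tree (level-order array): [40, 10, 45, None, 26, None, None, 25, 30, None, None, 29]
Rule: An internal node has at least one child.
Per-node child counts:
  node 40: 2 child(ren)
  node 10: 1 child(ren)
  node 26: 2 child(ren)
  node 25: 0 child(ren)
  node 30: 1 child(ren)
  node 29: 0 child(ren)
  node 45: 0 child(ren)
Matching nodes: [40, 10, 26, 30]
Count of internal (non-leaf) nodes: 4


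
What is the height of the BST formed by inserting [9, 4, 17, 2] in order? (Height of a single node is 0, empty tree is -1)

Insertion order: [9, 4, 17, 2]
Tree (level-order array): [9, 4, 17, 2]
Compute height bottom-up (empty subtree = -1):
  height(2) = 1 + max(-1, -1) = 0
  height(4) = 1 + max(0, -1) = 1
  height(17) = 1 + max(-1, -1) = 0
  height(9) = 1 + max(1, 0) = 2
Height = 2


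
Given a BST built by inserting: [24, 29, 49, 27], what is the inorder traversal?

Tree insertion order: [24, 29, 49, 27]
Tree (level-order array): [24, None, 29, 27, 49]
Inorder traversal: [24, 27, 29, 49]


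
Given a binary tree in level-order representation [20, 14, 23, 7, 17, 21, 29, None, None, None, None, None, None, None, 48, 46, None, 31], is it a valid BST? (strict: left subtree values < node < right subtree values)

Level-order array: [20, 14, 23, 7, 17, 21, 29, None, None, None, None, None, None, None, 48, 46, None, 31]
Validate using subtree bounds (lo, hi): at each node, require lo < value < hi,
then recurse left with hi=value and right with lo=value.
Preorder trace (stopping at first violation):
  at node 20 with bounds (-inf, +inf): OK
  at node 14 with bounds (-inf, 20): OK
  at node 7 with bounds (-inf, 14): OK
  at node 17 with bounds (14, 20): OK
  at node 23 with bounds (20, +inf): OK
  at node 21 with bounds (20, 23): OK
  at node 29 with bounds (23, +inf): OK
  at node 48 with bounds (29, +inf): OK
  at node 46 with bounds (29, 48): OK
  at node 31 with bounds (29, 46): OK
No violation found at any node.
Result: Valid BST


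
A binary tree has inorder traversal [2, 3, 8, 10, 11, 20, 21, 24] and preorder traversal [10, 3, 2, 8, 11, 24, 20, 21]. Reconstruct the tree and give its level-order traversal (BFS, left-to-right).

Inorder:  [2, 3, 8, 10, 11, 20, 21, 24]
Preorder: [10, 3, 2, 8, 11, 24, 20, 21]
Algorithm: preorder visits root first, so consume preorder in order;
for each root, split the current inorder slice at that value into
left-subtree inorder and right-subtree inorder, then recurse.
Recursive splits:
  root=10; inorder splits into left=[2, 3, 8], right=[11, 20, 21, 24]
  root=3; inorder splits into left=[2], right=[8]
  root=2; inorder splits into left=[], right=[]
  root=8; inorder splits into left=[], right=[]
  root=11; inorder splits into left=[], right=[20, 21, 24]
  root=24; inorder splits into left=[20, 21], right=[]
  root=20; inorder splits into left=[], right=[21]
  root=21; inorder splits into left=[], right=[]
Reconstructed level-order: [10, 3, 11, 2, 8, 24, 20, 21]


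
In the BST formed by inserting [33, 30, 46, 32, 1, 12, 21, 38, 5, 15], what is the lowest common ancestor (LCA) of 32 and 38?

Tree insertion order: [33, 30, 46, 32, 1, 12, 21, 38, 5, 15]
Tree (level-order array): [33, 30, 46, 1, 32, 38, None, None, 12, None, None, None, None, 5, 21, None, None, 15]
In a BST, the LCA of p=32, q=38 is the first node v on the
root-to-leaf path with p <= v <= q (go left if both < v, right if both > v).
Walk from root:
  at 33: 32 <= 33 <= 38, this is the LCA
LCA = 33


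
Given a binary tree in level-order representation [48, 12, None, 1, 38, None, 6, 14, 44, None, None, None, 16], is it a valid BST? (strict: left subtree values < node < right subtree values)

Level-order array: [48, 12, None, 1, 38, None, 6, 14, 44, None, None, None, 16]
Validate using subtree bounds (lo, hi): at each node, require lo < value < hi,
then recurse left with hi=value and right with lo=value.
Preorder trace (stopping at first violation):
  at node 48 with bounds (-inf, +inf): OK
  at node 12 with bounds (-inf, 48): OK
  at node 1 with bounds (-inf, 12): OK
  at node 6 with bounds (1, 12): OK
  at node 38 with bounds (12, 48): OK
  at node 14 with bounds (12, 38): OK
  at node 16 with bounds (14, 38): OK
  at node 44 with bounds (38, 48): OK
No violation found at any node.
Result: Valid BST


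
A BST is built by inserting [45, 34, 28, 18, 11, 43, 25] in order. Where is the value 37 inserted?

Starting tree (level order): [45, 34, None, 28, 43, 18, None, None, None, 11, 25]
Insertion path: 45 -> 34 -> 43
Result: insert 37 as left child of 43
Final tree (level order): [45, 34, None, 28, 43, 18, None, 37, None, 11, 25]


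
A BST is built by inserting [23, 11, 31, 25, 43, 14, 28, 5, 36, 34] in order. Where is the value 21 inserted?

Starting tree (level order): [23, 11, 31, 5, 14, 25, 43, None, None, None, None, None, 28, 36, None, None, None, 34]
Insertion path: 23 -> 11 -> 14
Result: insert 21 as right child of 14
Final tree (level order): [23, 11, 31, 5, 14, 25, 43, None, None, None, 21, None, 28, 36, None, None, None, None, None, 34]


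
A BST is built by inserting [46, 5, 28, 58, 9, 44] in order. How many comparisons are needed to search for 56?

Search path for 56: 46 -> 58
Found: False
Comparisons: 2


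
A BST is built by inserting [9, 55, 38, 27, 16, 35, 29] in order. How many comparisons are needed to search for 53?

Search path for 53: 9 -> 55 -> 38
Found: False
Comparisons: 3


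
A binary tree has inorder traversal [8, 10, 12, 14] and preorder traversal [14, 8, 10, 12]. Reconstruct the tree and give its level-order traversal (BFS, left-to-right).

Inorder:  [8, 10, 12, 14]
Preorder: [14, 8, 10, 12]
Algorithm: preorder visits root first, so consume preorder in order;
for each root, split the current inorder slice at that value into
left-subtree inorder and right-subtree inorder, then recurse.
Recursive splits:
  root=14; inorder splits into left=[8, 10, 12], right=[]
  root=8; inorder splits into left=[], right=[10, 12]
  root=10; inorder splits into left=[], right=[12]
  root=12; inorder splits into left=[], right=[]
Reconstructed level-order: [14, 8, 10, 12]


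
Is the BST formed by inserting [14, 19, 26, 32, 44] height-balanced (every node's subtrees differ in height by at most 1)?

Tree (level-order array): [14, None, 19, None, 26, None, 32, None, 44]
Definition: a tree is height-balanced if, at every node, |h(left) - h(right)| <= 1 (empty subtree has height -1).
Bottom-up per-node check:
  node 44: h_left=-1, h_right=-1, diff=0 [OK], height=0
  node 32: h_left=-1, h_right=0, diff=1 [OK], height=1
  node 26: h_left=-1, h_right=1, diff=2 [FAIL (|-1-1|=2 > 1)], height=2
  node 19: h_left=-1, h_right=2, diff=3 [FAIL (|-1-2|=3 > 1)], height=3
  node 14: h_left=-1, h_right=3, diff=4 [FAIL (|-1-3|=4 > 1)], height=4
Node 26 violates the condition: |-1 - 1| = 2 > 1.
Result: Not balanced


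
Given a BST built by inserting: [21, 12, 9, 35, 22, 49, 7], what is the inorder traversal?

Tree insertion order: [21, 12, 9, 35, 22, 49, 7]
Tree (level-order array): [21, 12, 35, 9, None, 22, 49, 7]
Inorder traversal: [7, 9, 12, 21, 22, 35, 49]


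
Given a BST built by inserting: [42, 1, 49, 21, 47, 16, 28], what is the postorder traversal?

Tree insertion order: [42, 1, 49, 21, 47, 16, 28]
Tree (level-order array): [42, 1, 49, None, 21, 47, None, 16, 28]
Postorder traversal: [16, 28, 21, 1, 47, 49, 42]


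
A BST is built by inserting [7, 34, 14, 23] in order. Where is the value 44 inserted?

Starting tree (level order): [7, None, 34, 14, None, None, 23]
Insertion path: 7 -> 34
Result: insert 44 as right child of 34
Final tree (level order): [7, None, 34, 14, 44, None, 23]


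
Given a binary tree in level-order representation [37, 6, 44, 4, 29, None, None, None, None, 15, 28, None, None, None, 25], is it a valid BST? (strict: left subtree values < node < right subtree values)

Level-order array: [37, 6, 44, 4, 29, None, None, None, None, 15, 28, None, None, None, 25]
Validate using subtree bounds (lo, hi): at each node, require lo < value < hi,
then recurse left with hi=value and right with lo=value.
Preorder trace (stopping at first violation):
  at node 37 with bounds (-inf, +inf): OK
  at node 6 with bounds (-inf, 37): OK
  at node 4 with bounds (-inf, 6): OK
  at node 29 with bounds (6, 37): OK
  at node 15 with bounds (6, 29): OK
  at node 28 with bounds (29, 37): VIOLATION
Node 28 violates its bound: not (29 < 28 < 37).
Result: Not a valid BST


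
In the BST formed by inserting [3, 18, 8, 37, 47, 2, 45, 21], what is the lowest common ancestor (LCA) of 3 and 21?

Tree insertion order: [3, 18, 8, 37, 47, 2, 45, 21]
Tree (level-order array): [3, 2, 18, None, None, 8, 37, None, None, 21, 47, None, None, 45]
In a BST, the LCA of p=3, q=21 is the first node v on the
root-to-leaf path with p <= v <= q (go left if both < v, right if both > v).
Walk from root:
  at 3: 3 <= 3 <= 21, this is the LCA
LCA = 3


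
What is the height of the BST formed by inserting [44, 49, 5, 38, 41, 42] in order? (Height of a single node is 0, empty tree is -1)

Insertion order: [44, 49, 5, 38, 41, 42]
Tree (level-order array): [44, 5, 49, None, 38, None, None, None, 41, None, 42]
Compute height bottom-up (empty subtree = -1):
  height(42) = 1 + max(-1, -1) = 0
  height(41) = 1 + max(-1, 0) = 1
  height(38) = 1 + max(-1, 1) = 2
  height(5) = 1 + max(-1, 2) = 3
  height(49) = 1 + max(-1, -1) = 0
  height(44) = 1 + max(3, 0) = 4
Height = 4


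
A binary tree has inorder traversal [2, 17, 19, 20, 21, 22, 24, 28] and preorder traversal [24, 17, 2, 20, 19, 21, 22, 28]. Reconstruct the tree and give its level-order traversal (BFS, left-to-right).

Inorder:  [2, 17, 19, 20, 21, 22, 24, 28]
Preorder: [24, 17, 2, 20, 19, 21, 22, 28]
Algorithm: preorder visits root first, so consume preorder in order;
for each root, split the current inorder slice at that value into
left-subtree inorder and right-subtree inorder, then recurse.
Recursive splits:
  root=24; inorder splits into left=[2, 17, 19, 20, 21, 22], right=[28]
  root=17; inorder splits into left=[2], right=[19, 20, 21, 22]
  root=2; inorder splits into left=[], right=[]
  root=20; inorder splits into left=[19], right=[21, 22]
  root=19; inorder splits into left=[], right=[]
  root=21; inorder splits into left=[], right=[22]
  root=22; inorder splits into left=[], right=[]
  root=28; inorder splits into left=[], right=[]
Reconstructed level-order: [24, 17, 28, 2, 20, 19, 21, 22]


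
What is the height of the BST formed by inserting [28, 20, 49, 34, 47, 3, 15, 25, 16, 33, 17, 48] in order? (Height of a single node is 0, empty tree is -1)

Insertion order: [28, 20, 49, 34, 47, 3, 15, 25, 16, 33, 17, 48]
Tree (level-order array): [28, 20, 49, 3, 25, 34, None, None, 15, None, None, 33, 47, None, 16, None, None, None, 48, None, 17]
Compute height bottom-up (empty subtree = -1):
  height(17) = 1 + max(-1, -1) = 0
  height(16) = 1 + max(-1, 0) = 1
  height(15) = 1 + max(-1, 1) = 2
  height(3) = 1 + max(-1, 2) = 3
  height(25) = 1 + max(-1, -1) = 0
  height(20) = 1 + max(3, 0) = 4
  height(33) = 1 + max(-1, -1) = 0
  height(48) = 1 + max(-1, -1) = 0
  height(47) = 1 + max(-1, 0) = 1
  height(34) = 1 + max(0, 1) = 2
  height(49) = 1 + max(2, -1) = 3
  height(28) = 1 + max(4, 3) = 5
Height = 5


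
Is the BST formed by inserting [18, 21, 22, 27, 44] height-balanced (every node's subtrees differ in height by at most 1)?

Tree (level-order array): [18, None, 21, None, 22, None, 27, None, 44]
Definition: a tree is height-balanced if, at every node, |h(left) - h(right)| <= 1 (empty subtree has height -1).
Bottom-up per-node check:
  node 44: h_left=-1, h_right=-1, diff=0 [OK], height=0
  node 27: h_left=-1, h_right=0, diff=1 [OK], height=1
  node 22: h_left=-1, h_right=1, diff=2 [FAIL (|-1-1|=2 > 1)], height=2
  node 21: h_left=-1, h_right=2, diff=3 [FAIL (|-1-2|=3 > 1)], height=3
  node 18: h_left=-1, h_right=3, diff=4 [FAIL (|-1-3|=4 > 1)], height=4
Node 22 violates the condition: |-1 - 1| = 2 > 1.
Result: Not balanced


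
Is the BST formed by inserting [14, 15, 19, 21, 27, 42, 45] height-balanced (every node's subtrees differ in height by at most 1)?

Tree (level-order array): [14, None, 15, None, 19, None, 21, None, 27, None, 42, None, 45]
Definition: a tree is height-balanced if, at every node, |h(left) - h(right)| <= 1 (empty subtree has height -1).
Bottom-up per-node check:
  node 45: h_left=-1, h_right=-1, diff=0 [OK], height=0
  node 42: h_left=-1, h_right=0, diff=1 [OK], height=1
  node 27: h_left=-1, h_right=1, diff=2 [FAIL (|-1-1|=2 > 1)], height=2
  node 21: h_left=-1, h_right=2, diff=3 [FAIL (|-1-2|=3 > 1)], height=3
  node 19: h_left=-1, h_right=3, diff=4 [FAIL (|-1-3|=4 > 1)], height=4
  node 15: h_left=-1, h_right=4, diff=5 [FAIL (|-1-4|=5 > 1)], height=5
  node 14: h_left=-1, h_right=5, diff=6 [FAIL (|-1-5|=6 > 1)], height=6
Node 27 violates the condition: |-1 - 1| = 2 > 1.
Result: Not balanced


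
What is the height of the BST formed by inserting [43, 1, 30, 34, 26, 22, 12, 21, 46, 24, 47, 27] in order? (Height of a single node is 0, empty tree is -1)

Insertion order: [43, 1, 30, 34, 26, 22, 12, 21, 46, 24, 47, 27]
Tree (level-order array): [43, 1, 46, None, 30, None, 47, 26, 34, None, None, 22, 27, None, None, 12, 24, None, None, None, 21]
Compute height bottom-up (empty subtree = -1):
  height(21) = 1 + max(-1, -1) = 0
  height(12) = 1 + max(-1, 0) = 1
  height(24) = 1 + max(-1, -1) = 0
  height(22) = 1 + max(1, 0) = 2
  height(27) = 1 + max(-1, -1) = 0
  height(26) = 1 + max(2, 0) = 3
  height(34) = 1 + max(-1, -1) = 0
  height(30) = 1 + max(3, 0) = 4
  height(1) = 1 + max(-1, 4) = 5
  height(47) = 1 + max(-1, -1) = 0
  height(46) = 1 + max(-1, 0) = 1
  height(43) = 1 + max(5, 1) = 6
Height = 6


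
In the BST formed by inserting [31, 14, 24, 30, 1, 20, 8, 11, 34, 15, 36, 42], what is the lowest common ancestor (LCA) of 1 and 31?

Tree insertion order: [31, 14, 24, 30, 1, 20, 8, 11, 34, 15, 36, 42]
Tree (level-order array): [31, 14, 34, 1, 24, None, 36, None, 8, 20, 30, None, 42, None, 11, 15]
In a BST, the LCA of p=1, q=31 is the first node v on the
root-to-leaf path with p <= v <= q (go left if both < v, right if both > v).
Walk from root:
  at 31: 1 <= 31 <= 31, this is the LCA
LCA = 31


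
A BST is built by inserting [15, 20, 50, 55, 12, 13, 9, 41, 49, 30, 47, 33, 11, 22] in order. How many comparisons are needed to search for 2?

Search path for 2: 15 -> 12 -> 9
Found: False
Comparisons: 3


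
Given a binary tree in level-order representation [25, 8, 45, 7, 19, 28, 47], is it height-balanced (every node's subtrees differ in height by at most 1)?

Tree (level-order array): [25, 8, 45, 7, 19, 28, 47]
Definition: a tree is height-balanced if, at every node, |h(left) - h(right)| <= 1 (empty subtree has height -1).
Bottom-up per-node check:
  node 7: h_left=-1, h_right=-1, diff=0 [OK], height=0
  node 19: h_left=-1, h_right=-1, diff=0 [OK], height=0
  node 8: h_left=0, h_right=0, diff=0 [OK], height=1
  node 28: h_left=-1, h_right=-1, diff=0 [OK], height=0
  node 47: h_left=-1, h_right=-1, diff=0 [OK], height=0
  node 45: h_left=0, h_right=0, diff=0 [OK], height=1
  node 25: h_left=1, h_right=1, diff=0 [OK], height=2
All nodes satisfy the balance condition.
Result: Balanced


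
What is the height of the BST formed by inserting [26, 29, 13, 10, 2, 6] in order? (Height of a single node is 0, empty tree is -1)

Insertion order: [26, 29, 13, 10, 2, 6]
Tree (level-order array): [26, 13, 29, 10, None, None, None, 2, None, None, 6]
Compute height bottom-up (empty subtree = -1):
  height(6) = 1 + max(-1, -1) = 0
  height(2) = 1 + max(-1, 0) = 1
  height(10) = 1 + max(1, -1) = 2
  height(13) = 1 + max(2, -1) = 3
  height(29) = 1 + max(-1, -1) = 0
  height(26) = 1 + max(3, 0) = 4
Height = 4


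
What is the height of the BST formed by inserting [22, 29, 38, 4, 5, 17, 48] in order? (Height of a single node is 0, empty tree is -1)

Insertion order: [22, 29, 38, 4, 5, 17, 48]
Tree (level-order array): [22, 4, 29, None, 5, None, 38, None, 17, None, 48]
Compute height bottom-up (empty subtree = -1):
  height(17) = 1 + max(-1, -1) = 0
  height(5) = 1 + max(-1, 0) = 1
  height(4) = 1 + max(-1, 1) = 2
  height(48) = 1 + max(-1, -1) = 0
  height(38) = 1 + max(-1, 0) = 1
  height(29) = 1 + max(-1, 1) = 2
  height(22) = 1 + max(2, 2) = 3
Height = 3


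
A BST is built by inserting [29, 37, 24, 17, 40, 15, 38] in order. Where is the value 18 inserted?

Starting tree (level order): [29, 24, 37, 17, None, None, 40, 15, None, 38]
Insertion path: 29 -> 24 -> 17
Result: insert 18 as right child of 17
Final tree (level order): [29, 24, 37, 17, None, None, 40, 15, 18, 38]


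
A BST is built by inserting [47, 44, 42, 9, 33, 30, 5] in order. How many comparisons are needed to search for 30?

Search path for 30: 47 -> 44 -> 42 -> 9 -> 33 -> 30
Found: True
Comparisons: 6


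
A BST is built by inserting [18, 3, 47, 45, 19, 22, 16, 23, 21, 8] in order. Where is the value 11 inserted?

Starting tree (level order): [18, 3, 47, None, 16, 45, None, 8, None, 19, None, None, None, None, 22, 21, 23]
Insertion path: 18 -> 3 -> 16 -> 8
Result: insert 11 as right child of 8
Final tree (level order): [18, 3, 47, None, 16, 45, None, 8, None, 19, None, None, 11, None, 22, None, None, 21, 23]


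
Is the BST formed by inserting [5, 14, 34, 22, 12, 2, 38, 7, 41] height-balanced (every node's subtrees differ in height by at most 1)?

Tree (level-order array): [5, 2, 14, None, None, 12, 34, 7, None, 22, 38, None, None, None, None, None, 41]
Definition: a tree is height-balanced if, at every node, |h(left) - h(right)| <= 1 (empty subtree has height -1).
Bottom-up per-node check:
  node 2: h_left=-1, h_right=-1, diff=0 [OK], height=0
  node 7: h_left=-1, h_right=-1, diff=0 [OK], height=0
  node 12: h_left=0, h_right=-1, diff=1 [OK], height=1
  node 22: h_left=-1, h_right=-1, diff=0 [OK], height=0
  node 41: h_left=-1, h_right=-1, diff=0 [OK], height=0
  node 38: h_left=-1, h_right=0, diff=1 [OK], height=1
  node 34: h_left=0, h_right=1, diff=1 [OK], height=2
  node 14: h_left=1, h_right=2, diff=1 [OK], height=3
  node 5: h_left=0, h_right=3, diff=3 [FAIL (|0-3|=3 > 1)], height=4
Node 5 violates the condition: |0 - 3| = 3 > 1.
Result: Not balanced


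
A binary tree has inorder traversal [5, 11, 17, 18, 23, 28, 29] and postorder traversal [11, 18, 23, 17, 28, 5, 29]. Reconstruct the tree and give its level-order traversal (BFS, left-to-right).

Inorder:   [5, 11, 17, 18, 23, 28, 29]
Postorder: [11, 18, 23, 17, 28, 5, 29]
Algorithm: postorder visits root last, so walk postorder right-to-left;
each value is the root of the current inorder slice — split it at that
value, recurse on the right subtree first, then the left.
Recursive splits:
  root=29; inorder splits into left=[5, 11, 17, 18, 23, 28], right=[]
  root=5; inorder splits into left=[], right=[11, 17, 18, 23, 28]
  root=28; inorder splits into left=[11, 17, 18, 23], right=[]
  root=17; inorder splits into left=[11], right=[18, 23]
  root=23; inorder splits into left=[18], right=[]
  root=18; inorder splits into left=[], right=[]
  root=11; inorder splits into left=[], right=[]
Reconstructed level-order: [29, 5, 28, 17, 11, 23, 18]


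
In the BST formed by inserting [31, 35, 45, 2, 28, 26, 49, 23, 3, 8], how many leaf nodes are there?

Tree built from: [31, 35, 45, 2, 28, 26, 49, 23, 3, 8]
Tree (level-order array): [31, 2, 35, None, 28, None, 45, 26, None, None, 49, 23, None, None, None, 3, None, None, 8]
Rule: A leaf has 0 children.
Per-node child counts:
  node 31: 2 child(ren)
  node 2: 1 child(ren)
  node 28: 1 child(ren)
  node 26: 1 child(ren)
  node 23: 1 child(ren)
  node 3: 1 child(ren)
  node 8: 0 child(ren)
  node 35: 1 child(ren)
  node 45: 1 child(ren)
  node 49: 0 child(ren)
Matching nodes: [8, 49]
Count of leaf nodes: 2


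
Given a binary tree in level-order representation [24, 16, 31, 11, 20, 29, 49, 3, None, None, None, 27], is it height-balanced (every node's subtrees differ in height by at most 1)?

Tree (level-order array): [24, 16, 31, 11, 20, 29, 49, 3, None, None, None, 27]
Definition: a tree is height-balanced if, at every node, |h(left) - h(right)| <= 1 (empty subtree has height -1).
Bottom-up per-node check:
  node 3: h_left=-1, h_right=-1, diff=0 [OK], height=0
  node 11: h_left=0, h_right=-1, diff=1 [OK], height=1
  node 20: h_left=-1, h_right=-1, diff=0 [OK], height=0
  node 16: h_left=1, h_right=0, diff=1 [OK], height=2
  node 27: h_left=-1, h_right=-1, diff=0 [OK], height=0
  node 29: h_left=0, h_right=-1, diff=1 [OK], height=1
  node 49: h_left=-1, h_right=-1, diff=0 [OK], height=0
  node 31: h_left=1, h_right=0, diff=1 [OK], height=2
  node 24: h_left=2, h_right=2, diff=0 [OK], height=3
All nodes satisfy the balance condition.
Result: Balanced


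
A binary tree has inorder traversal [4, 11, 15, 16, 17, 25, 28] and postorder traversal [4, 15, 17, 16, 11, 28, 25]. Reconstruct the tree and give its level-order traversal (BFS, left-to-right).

Inorder:   [4, 11, 15, 16, 17, 25, 28]
Postorder: [4, 15, 17, 16, 11, 28, 25]
Algorithm: postorder visits root last, so walk postorder right-to-left;
each value is the root of the current inorder slice — split it at that
value, recurse on the right subtree first, then the left.
Recursive splits:
  root=25; inorder splits into left=[4, 11, 15, 16, 17], right=[28]
  root=28; inorder splits into left=[], right=[]
  root=11; inorder splits into left=[4], right=[15, 16, 17]
  root=16; inorder splits into left=[15], right=[17]
  root=17; inorder splits into left=[], right=[]
  root=15; inorder splits into left=[], right=[]
  root=4; inorder splits into left=[], right=[]
Reconstructed level-order: [25, 11, 28, 4, 16, 15, 17]


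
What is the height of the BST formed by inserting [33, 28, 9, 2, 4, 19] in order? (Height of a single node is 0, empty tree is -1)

Insertion order: [33, 28, 9, 2, 4, 19]
Tree (level-order array): [33, 28, None, 9, None, 2, 19, None, 4]
Compute height bottom-up (empty subtree = -1):
  height(4) = 1 + max(-1, -1) = 0
  height(2) = 1 + max(-1, 0) = 1
  height(19) = 1 + max(-1, -1) = 0
  height(9) = 1 + max(1, 0) = 2
  height(28) = 1 + max(2, -1) = 3
  height(33) = 1 + max(3, -1) = 4
Height = 4


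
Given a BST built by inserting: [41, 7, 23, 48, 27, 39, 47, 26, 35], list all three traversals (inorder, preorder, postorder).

Tree insertion order: [41, 7, 23, 48, 27, 39, 47, 26, 35]
Tree (level-order array): [41, 7, 48, None, 23, 47, None, None, 27, None, None, 26, 39, None, None, 35]
Inorder (L, root, R): [7, 23, 26, 27, 35, 39, 41, 47, 48]
Preorder (root, L, R): [41, 7, 23, 27, 26, 39, 35, 48, 47]
Postorder (L, R, root): [26, 35, 39, 27, 23, 7, 47, 48, 41]


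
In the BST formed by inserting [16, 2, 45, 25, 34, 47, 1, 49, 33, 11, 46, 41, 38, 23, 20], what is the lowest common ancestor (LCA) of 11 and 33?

Tree insertion order: [16, 2, 45, 25, 34, 47, 1, 49, 33, 11, 46, 41, 38, 23, 20]
Tree (level-order array): [16, 2, 45, 1, 11, 25, 47, None, None, None, None, 23, 34, 46, 49, 20, None, 33, 41, None, None, None, None, None, None, None, None, 38]
In a BST, the LCA of p=11, q=33 is the first node v on the
root-to-leaf path with p <= v <= q (go left if both < v, right if both > v).
Walk from root:
  at 16: 11 <= 16 <= 33, this is the LCA
LCA = 16


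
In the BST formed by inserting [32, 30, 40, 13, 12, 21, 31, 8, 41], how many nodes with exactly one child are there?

Tree built from: [32, 30, 40, 13, 12, 21, 31, 8, 41]
Tree (level-order array): [32, 30, 40, 13, 31, None, 41, 12, 21, None, None, None, None, 8]
Rule: These are nodes with exactly 1 non-null child.
Per-node child counts:
  node 32: 2 child(ren)
  node 30: 2 child(ren)
  node 13: 2 child(ren)
  node 12: 1 child(ren)
  node 8: 0 child(ren)
  node 21: 0 child(ren)
  node 31: 0 child(ren)
  node 40: 1 child(ren)
  node 41: 0 child(ren)
Matching nodes: [12, 40]
Count of nodes with exactly one child: 2


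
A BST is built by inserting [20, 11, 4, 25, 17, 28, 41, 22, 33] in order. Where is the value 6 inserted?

Starting tree (level order): [20, 11, 25, 4, 17, 22, 28, None, None, None, None, None, None, None, 41, 33]
Insertion path: 20 -> 11 -> 4
Result: insert 6 as right child of 4
Final tree (level order): [20, 11, 25, 4, 17, 22, 28, None, 6, None, None, None, None, None, 41, None, None, 33]


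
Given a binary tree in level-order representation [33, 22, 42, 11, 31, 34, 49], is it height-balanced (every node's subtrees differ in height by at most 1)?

Tree (level-order array): [33, 22, 42, 11, 31, 34, 49]
Definition: a tree is height-balanced if, at every node, |h(left) - h(right)| <= 1 (empty subtree has height -1).
Bottom-up per-node check:
  node 11: h_left=-1, h_right=-1, diff=0 [OK], height=0
  node 31: h_left=-1, h_right=-1, diff=0 [OK], height=0
  node 22: h_left=0, h_right=0, diff=0 [OK], height=1
  node 34: h_left=-1, h_right=-1, diff=0 [OK], height=0
  node 49: h_left=-1, h_right=-1, diff=0 [OK], height=0
  node 42: h_left=0, h_right=0, diff=0 [OK], height=1
  node 33: h_left=1, h_right=1, diff=0 [OK], height=2
All nodes satisfy the balance condition.
Result: Balanced


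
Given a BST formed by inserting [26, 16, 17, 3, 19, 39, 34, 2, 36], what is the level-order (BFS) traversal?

Tree insertion order: [26, 16, 17, 3, 19, 39, 34, 2, 36]
Tree (level-order array): [26, 16, 39, 3, 17, 34, None, 2, None, None, 19, None, 36]
BFS from the root, enqueuing left then right child of each popped node:
  queue [26] -> pop 26, enqueue [16, 39], visited so far: [26]
  queue [16, 39] -> pop 16, enqueue [3, 17], visited so far: [26, 16]
  queue [39, 3, 17] -> pop 39, enqueue [34], visited so far: [26, 16, 39]
  queue [3, 17, 34] -> pop 3, enqueue [2], visited so far: [26, 16, 39, 3]
  queue [17, 34, 2] -> pop 17, enqueue [19], visited so far: [26, 16, 39, 3, 17]
  queue [34, 2, 19] -> pop 34, enqueue [36], visited so far: [26, 16, 39, 3, 17, 34]
  queue [2, 19, 36] -> pop 2, enqueue [none], visited so far: [26, 16, 39, 3, 17, 34, 2]
  queue [19, 36] -> pop 19, enqueue [none], visited so far: [26, 16, 39, 3, 17, 34, 2, 19]
  queue [36] -> pop 36, enqueue [none], visited so far: [26, 16, 39, 3, 17, 34, 2, 19, 36]
Result: [26, 16, 39, 3, 17, 34, 2, 19, 36]


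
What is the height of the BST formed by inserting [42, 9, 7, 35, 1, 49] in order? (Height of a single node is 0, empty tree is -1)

Insertion order: [42, 9, 7, 35, 1, 49]
Tree (level-order array): [42, 9, 49, 7, 35, None, None, 1]
Compute height bottom-up (empty subtree = -1):
  height(1) = 1 + max(-1, -1) = 0
  height(7) = 1 + max(0, -1) = 1
  height(35) = 1 + max(-1, -1) = 0
  height(9) = 1 + max(1, 0) = 2
  height(49) = 1 + max(-1, -1) = 0
  height(42) = 1 + max(2, 0) = 3
Height = 3
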